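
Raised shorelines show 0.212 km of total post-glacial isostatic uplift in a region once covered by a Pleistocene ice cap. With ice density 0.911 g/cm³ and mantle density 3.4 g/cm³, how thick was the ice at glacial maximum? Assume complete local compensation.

u = t ρ_ice/ρ_m → t = u ρ_m/ρ_ice = 0.212 km × 3.4/0.911 = 0.791 km.

0.791 km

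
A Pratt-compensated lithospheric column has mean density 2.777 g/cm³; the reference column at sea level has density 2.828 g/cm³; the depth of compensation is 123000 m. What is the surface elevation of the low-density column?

2260 m

ρ_ref D = ρ (D + h) → h = D (ρ_ref − ρ)/ρ.
h = 123000 m × (2.828 − 2.777)/2.777 = 2260 m.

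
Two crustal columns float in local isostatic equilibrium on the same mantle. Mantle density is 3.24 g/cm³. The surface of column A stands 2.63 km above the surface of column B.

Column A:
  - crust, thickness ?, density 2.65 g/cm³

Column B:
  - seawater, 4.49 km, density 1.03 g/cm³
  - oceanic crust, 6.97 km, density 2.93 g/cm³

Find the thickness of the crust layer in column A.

Take the compensation level at the base of the deeper column (depth z_c below the surface of column A) and equate Σ ρ_i t_i down to z_c; mantle fills any gap and the z_c terms cancel.
Column A: x×2.65 + (z_c − 0 − x)×3.24
Column B: 2.63×0 + 4.49×1.03 + 6.97×2.93 + (z_c − 2.63 − 11.46)×3.24
The z_c×3.24 term appears on both sides and cancels. Collect the known terms of each column as K = Σ(ρt)_known − 3.24 × (depth of known layers): K_A = 0 − 3.24×0 = 0; K_B = 25.0468 − 3.24×(2.63 + 11.46) = −20.6048.
Balance: K_A − x×(3.24 − 2.65) = K_B, so x = (K_A − K_B)/(3.24 − 2.65) = 20.6048/0.59 = 34.9 km.

34.9 km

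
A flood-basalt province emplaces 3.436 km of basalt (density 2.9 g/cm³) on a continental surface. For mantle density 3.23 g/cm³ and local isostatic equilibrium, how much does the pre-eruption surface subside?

Subaerial loading: s = t ρ_load / ρ_m.
s = 3.436 km × 2.9/3.23 = 3.08 km.

3.08 km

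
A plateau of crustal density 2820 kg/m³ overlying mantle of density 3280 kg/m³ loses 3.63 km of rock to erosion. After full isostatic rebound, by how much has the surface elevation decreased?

Rebound u = e ρ_c/ρ_m = 3.63 km × 2820/3280 = 3.121 km.
Net surface drop = e − u = 3.63 km − 3.121 km = e (ρ_m − ρ_c)/ρ_m = 0.509 km.

0.509 km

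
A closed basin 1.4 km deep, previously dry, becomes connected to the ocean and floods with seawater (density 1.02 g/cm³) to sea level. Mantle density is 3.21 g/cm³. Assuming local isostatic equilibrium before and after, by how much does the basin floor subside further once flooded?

After flooding the water column is d + s deep. Its weight must equal the weight of mantle displaced by the extra subsidence s: (d + s) ρ_w = s ρ_m.
s = d ρ_w / (ρ_m − ρ_w) = 1.4 km × 1.02/(3.21 − 1.02) = 0.652 km.

0.652 km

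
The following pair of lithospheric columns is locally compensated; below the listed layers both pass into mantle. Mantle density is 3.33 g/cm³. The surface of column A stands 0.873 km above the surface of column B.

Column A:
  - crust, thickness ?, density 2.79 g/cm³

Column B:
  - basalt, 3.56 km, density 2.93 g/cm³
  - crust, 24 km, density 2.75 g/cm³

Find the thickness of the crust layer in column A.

Take the compensation level at the base of the deeper column (depth z_c below the surface of column A) and equate Σ ρ_i t_i down to z_c; mantle fills any gap and the z_c terms cancel.
Column A: x×2.79 + (z_c − 0 − x)×3.33
Column B: 0.873×0 + 3.56×2.93 + 24×2.75 + (z_c − 0.873 − 27.56)×3.33
The z_c×3.33 term appears on both sides and cancels. Collect the known terms of each column as K = Σ(ρt)_known − 3.33 × (depth of known layers): K_A = 0 − 3.33×0 = 0; K_B = 76.4308 − 3.33×(0.873 + 27.56) = −18.25109.
Balance: K_A − x×(3.33 − 2.79) = K_B, so x = (K_A − K_B)/(3.33 − 2.79) = 18.2511/0.54 = 33.8 km.

33.8 km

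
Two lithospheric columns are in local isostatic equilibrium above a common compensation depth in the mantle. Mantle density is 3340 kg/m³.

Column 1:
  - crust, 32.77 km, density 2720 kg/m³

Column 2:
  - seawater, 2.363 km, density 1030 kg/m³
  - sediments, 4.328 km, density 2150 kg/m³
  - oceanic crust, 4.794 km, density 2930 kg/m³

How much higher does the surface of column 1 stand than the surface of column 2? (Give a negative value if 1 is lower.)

2.32 km

For any compensation level in the mantle, the mantle terms cancel and isostasy reduces to e = (Σt_1 − Σt_2) − (Σ(ρt)_1 − Σ(ρt)_2) / ρ_m.
Σt_1 = 32.77 km; Σt_2 = 11.485 km; Σ(ρt)_1 = 89134.4; Σ(ρt)_2 = 25785.51 (in km·kg/m³).
e = (32.77 − 11.485) − (89134.4 − 25785.51) / 3340 = 2.32 km.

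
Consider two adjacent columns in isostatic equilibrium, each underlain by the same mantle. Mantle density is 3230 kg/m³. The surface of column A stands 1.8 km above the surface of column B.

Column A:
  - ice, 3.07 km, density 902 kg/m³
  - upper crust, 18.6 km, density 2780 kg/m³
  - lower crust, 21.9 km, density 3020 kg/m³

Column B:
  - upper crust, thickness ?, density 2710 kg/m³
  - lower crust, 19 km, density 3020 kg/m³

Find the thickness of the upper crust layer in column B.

19.8 km

Take the compensation level at the base of the deeper column (depth z_c below the surface of column A) and equate Σ ρ_i t_i down to z_c; mantle fills any gap and the z_c terms cancel.
Column A: 3.07×902 + 18.6×2780 + 21.9×3020 + (z_c − 43.57)×3230
Column B: 1.8×0 + x×2710 + 19×3020 + (z_c − 1.8 − 19 − x)×3230
The z_c×3230 term appears on both sides and cancels. Collect the known terms of each column as K = Σ(ρt)_known − 3230 × (depth of known layers): K_A = 120615.14 − 3230×43.57 = −20115.96; K_B = 57380 − 3230×(1.8 + 19) = −9804.
Balance: K_A = K_B − x×(3230 − 2710), so x = (K_B − K_A)/(3230 − 2710) = 10312/520 = 19.8 km.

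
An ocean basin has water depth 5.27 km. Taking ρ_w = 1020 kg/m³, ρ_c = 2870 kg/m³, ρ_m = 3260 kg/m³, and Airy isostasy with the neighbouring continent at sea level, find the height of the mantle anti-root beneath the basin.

In Airy isostatic equilibrium: replacing crust with seawater at the top is compensated by replacing crust with mantle at the base: d (ρ_c − ρ_w) = a (ρ_m − ρ_c).
a = d (ρ_c − ρ_w)/(ρ_m − ρ_c) = 5.27 km × 1850/390 = 25 km.

25 km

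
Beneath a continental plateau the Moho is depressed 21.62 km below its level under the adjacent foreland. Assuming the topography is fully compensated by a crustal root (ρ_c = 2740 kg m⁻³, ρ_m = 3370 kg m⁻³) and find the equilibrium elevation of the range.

Isostatic balance requires: ρ_c h = (ρ_m − ρ_c) r.
h = r (ρ_m − ρ_c) / ρ_c = 21.62 km × (3370 − 2740) / 2740 = 4.97 km.

4.97 km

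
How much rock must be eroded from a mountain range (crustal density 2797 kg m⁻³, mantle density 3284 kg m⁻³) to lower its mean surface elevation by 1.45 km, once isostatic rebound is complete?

Net drop Δ = e − u = e − e ρ_c/ρ_m = e (ρ_m − ρ_c)/ρ_m.
e = Δ ρ_m/(ρ_m − ρ_c) = 1.45 km × 3284/487 = 9.78 km.

9.78 km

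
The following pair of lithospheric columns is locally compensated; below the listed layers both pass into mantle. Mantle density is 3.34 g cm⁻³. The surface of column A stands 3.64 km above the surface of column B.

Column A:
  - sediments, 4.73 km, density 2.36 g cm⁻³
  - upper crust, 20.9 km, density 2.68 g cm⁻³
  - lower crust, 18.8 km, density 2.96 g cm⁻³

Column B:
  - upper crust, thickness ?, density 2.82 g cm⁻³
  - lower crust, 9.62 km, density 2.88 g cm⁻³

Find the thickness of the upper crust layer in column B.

17.3 km

Take the compensation level at the base of the deeper column (depth z_c below the surface of column A) and equate Σ ρ_i t_i down to z_c; mantle fills any gap and the z_c terms cancel.
Column A: 4.73×2.36 + 20.9×2.68 + 18.8×2.96 + (z_c − 44.43)×3.34
Column B: 3.64×0 + x×2.82 + 9.62×2.88 + (z_c − 3.64 − 9.62 − x)×3.34
The z_c×3.34 term appears on both sides and cancels. Collect the known terms of each column as K = Σ(ρt)_known − 3.34 × (depth of known layers): K_A = 122.8228 − 3.34×44.43 = −25.5734; K_B = 27.7056 − 3.34×(3.64 + 9.62) = −16.5828.
Balance: K_A = K_B − x×(3.34 − 2.82), so x = (K_B − K_A)/(3.34 − 2.82) = 8.9906/0.52 = 17.3 km.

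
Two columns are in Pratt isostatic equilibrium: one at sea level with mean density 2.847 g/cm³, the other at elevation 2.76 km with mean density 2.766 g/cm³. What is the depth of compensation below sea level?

ρ_ref D = ρ (D + h) → D (ρ_ref − ρ) = ρ h.
D = ρ h/(ρ_ref − ρ) = 2.766 × 2.76 km/(2.847 − 2.766) = 94.2 km.

94.2 km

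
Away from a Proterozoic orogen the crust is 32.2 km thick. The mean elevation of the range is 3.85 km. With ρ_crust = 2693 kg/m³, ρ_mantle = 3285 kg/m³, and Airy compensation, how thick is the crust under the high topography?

53.6 km

Root depth r = h ρ_c / (ρ_m − ρ_c) = 3.85 km × 2693 / 592 = 17.51 km.
Total thickness = T + h + r = 32.2 km + 3.85 km + 17.51 km = 53.6 km.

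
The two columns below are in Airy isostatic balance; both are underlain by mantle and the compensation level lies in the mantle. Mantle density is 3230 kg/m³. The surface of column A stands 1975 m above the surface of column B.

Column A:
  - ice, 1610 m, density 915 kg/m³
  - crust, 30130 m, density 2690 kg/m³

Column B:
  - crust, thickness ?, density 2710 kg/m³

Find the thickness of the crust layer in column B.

26200 m

Take the compensation level at the base of the deeper column (depth z_c below the surface of column A) and equate Σ ρ_i t_i down to z_c; mantle fills any gap and the z_c terms cancel.
Column A: 1610×915 + 30130×2690 + (z_c − 31740)×3230
Column B: 1975×0 + x×2710 + (z_c − 1975 − 0 − x)×3230
The z_c×3230 term appears on both sides and cancels. Collect the known terms of each column as K = Σ(ρt)_known − 3230 × (depth of known layers): K_A = 82522850 − 3230×31740 = −19997350; K_B = 0 − 3230×(1975 + 0) = −6379250.
Balance: K_A = K_B − x×(3230 − 2710), so x = (K_B − K_A)/(3230 − 2710) = 13618100/520 = 26200 m.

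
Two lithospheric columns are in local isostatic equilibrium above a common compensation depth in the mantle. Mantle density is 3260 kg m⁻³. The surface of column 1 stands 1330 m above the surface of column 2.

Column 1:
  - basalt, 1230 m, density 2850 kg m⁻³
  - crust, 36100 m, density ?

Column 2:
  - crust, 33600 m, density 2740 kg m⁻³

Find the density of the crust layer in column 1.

Take the compensation level at the base of the deeper column (depth z_c below the surface of column 1) and equate Σ ρ_i t_i down to z_c; mantle fills any gap and the z_c terms cancel.
Column 1: 1230×2850 + 36100×ρ + (z_c − 37330)×3260
Column 2: 1330×0 + 33600×2740 + (z_c − 1330 − 33600)×3260
The z_c×3260 term appears on both sides and cancels. Collect the known terms of each column as K = Σ(ρt)_known − 3260 × (depth of known layers): K_1 = 3505500 − 3260×37330 = −118190300; K_2 = 92064000 − 3260×(1330 + 33600) = −21807800.
Balance: K_1 + 36100×ρ = K_2, so ρ = (K_2 − K_1)/36100 = 96382500/36100 = 2670 kg m⁻³.

2670 kg m⁻³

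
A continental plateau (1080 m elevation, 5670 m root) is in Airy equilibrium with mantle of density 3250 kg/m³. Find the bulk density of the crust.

ρ_c h = (ρ_m − ρ_c) r → ρ_c (h + r) = ρ_m r → ρ_c = ρ_m r / (h + r).
ρ_c = 3250 × 5670 m / (1080 m + 5670 m) = 2730 kg/m³.

2730 kg/m³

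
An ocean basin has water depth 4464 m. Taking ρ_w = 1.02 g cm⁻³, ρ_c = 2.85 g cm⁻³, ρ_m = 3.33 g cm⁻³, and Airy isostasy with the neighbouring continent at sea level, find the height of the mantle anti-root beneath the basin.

For local isostatic compensation: replacing crust with seawater at the top is compensated by replacing crust with mantle at the base: d (ρ_c − ρ_w) = a (ρ_m − ρ_c).
a = d (ρ_c − ρ_w)/(ρ_m − ρ_c) = 4464 m × 1.83/0.48 = 17000 m.

17000 m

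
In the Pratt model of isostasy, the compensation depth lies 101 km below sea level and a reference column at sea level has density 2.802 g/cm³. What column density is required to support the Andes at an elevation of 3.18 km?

Pratt balance: ρ_ref D = ρ (D + h).
ρ = ρ_ref D/(D + h) = 2.802 × 101 km/(101 km + 3.18 km) = 2.72 g/cm³.

2.72 g/cm³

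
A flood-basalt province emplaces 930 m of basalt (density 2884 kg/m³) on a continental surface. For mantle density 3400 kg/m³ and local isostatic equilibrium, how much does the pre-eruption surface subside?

Subaerial loading: s = t ρ_load / ρ_m.
s = 930 m × 2884/3400 = 789 m.

789 m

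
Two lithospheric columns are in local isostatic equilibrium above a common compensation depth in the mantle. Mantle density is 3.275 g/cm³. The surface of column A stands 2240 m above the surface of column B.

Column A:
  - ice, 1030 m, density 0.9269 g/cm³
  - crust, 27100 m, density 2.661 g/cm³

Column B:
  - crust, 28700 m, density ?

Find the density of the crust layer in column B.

2.87 g/cm³

Take the compensation level at the base of the deeper column (depth z_c below the surface of column A) and equate Σ ρ_i t_i down to z_c; mantle fills any gap and the z_c terms cancel.
Column A: 1030×0.9269 + 27100×2.661 + (z_c − 28130)×3.275
Column B: 2240×0 + 28700×ρ + (z_c − 2240 − 28700)×3.275
The z_c×3.275 term appears on both sides and cancels. Collect the known terms of each column as K = Σ(ρt)_known − 3.275 × (depth of known layers): K_A = 73067.807 − 3.275×28130 = −19057.943; K_B = 0 − 3.275×(2240 + 28700) = −101328.5.
Balance: K_A = K_B + 28700×ρ, so ρ = (K_A − K_B)/28700 = 82270.6/28700 = 2.87 g/cm³.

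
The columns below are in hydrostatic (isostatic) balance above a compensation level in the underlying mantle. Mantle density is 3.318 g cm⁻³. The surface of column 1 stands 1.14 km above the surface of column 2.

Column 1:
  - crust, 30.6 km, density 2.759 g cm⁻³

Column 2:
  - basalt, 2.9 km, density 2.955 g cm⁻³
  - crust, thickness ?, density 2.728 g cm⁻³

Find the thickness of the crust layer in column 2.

Take the compensation level at the base of the deeper column (depth z_c below the surface of column 1) and equate Σ ρ_i t_i down to z_c; mantle fills any gap and the z_c terms cancel.
Column 1: 30.6×2.759 + (z_c − 30.6)×3.318
Column 2: 1.14×0 + 2.9×2.955 + x×2.728 + (z_c − 1.14 − 2.9 − x)×3.318
The z_c×3.318 term appears on both sides and cancels. Collect the known terms of each column as K = Σ(ρt)_known − 3.318 × (depth of known layers): K_1 = 84.4254 − 3.318×30.6 = −17.1054; K_2 = 8.5695 − 3.318×(1.14 + 2.9) = −4.83522.
Balance: K_1 = K_2 − x×(3.318 − 2.728), so x = (K_2 − K_1)/(3.318 − 2.728) = 12.2702/0.59 = 20.8 km.

20.8 km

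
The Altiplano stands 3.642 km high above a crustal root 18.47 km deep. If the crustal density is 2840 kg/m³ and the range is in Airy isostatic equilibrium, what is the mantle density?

Airy balance: ρ_c h = (ρ_m − ρ_c) r → ρ_m = ρ_c (1 + h/r).
ρ_m = 2840 × (1 + 3.642 km/18.47 km) = 3400 kg/m³.

3400 kg/m³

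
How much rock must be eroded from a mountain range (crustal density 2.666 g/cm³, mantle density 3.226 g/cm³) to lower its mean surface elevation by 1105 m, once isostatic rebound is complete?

Net drop Δ = e − u = e − e ρ_c/ρ_m = e (ρ_m − ρ_c)/ρ_m.
e = Δ ρ_m/(ρ_m − ρ_c) = 1105 m × 3.226/0.56 = 6370 m.

6370 m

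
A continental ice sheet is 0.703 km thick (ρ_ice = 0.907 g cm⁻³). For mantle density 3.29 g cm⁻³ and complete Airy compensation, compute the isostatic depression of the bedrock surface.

Balancing pressure at the compensation depth: the ice load ρ_ice t is balanced by mantle displaced below, ρ_m s.
s = t ρ_ice / ρ_m = 0.703 km × 0.907/3.29 = 0.194 km.

0.194 km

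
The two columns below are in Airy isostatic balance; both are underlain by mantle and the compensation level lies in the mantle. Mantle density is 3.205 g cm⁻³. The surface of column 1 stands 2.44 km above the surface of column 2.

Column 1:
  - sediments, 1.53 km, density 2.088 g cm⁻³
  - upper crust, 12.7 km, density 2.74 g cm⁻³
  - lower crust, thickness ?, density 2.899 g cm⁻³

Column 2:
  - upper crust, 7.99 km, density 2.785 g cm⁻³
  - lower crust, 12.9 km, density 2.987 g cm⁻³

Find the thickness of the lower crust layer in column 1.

Take the compensation level at the base of the deeper column (depth z_c below the surface of column 1) and equate Σ ρ_i t_i down to z_c; mantle fills any gap and the z_c terms cancel.
Column 1: 1.53×2.088 + 12.7×2.74 + x×2.899 + (z_c − 14.23 − x)×3.205
Column 2: 2.44×0 + 7.99×2.785 + 12.9×2.987 + (z_c − 2.44 − 20.89)×3.205
The z_c×3.205 term appears on both sides and cancels. Collect the known terms of each column as K = Σ(ρt)_known − 3.205 × (depth of known layers): K_1 = 37.99264 − 3.205×14.23 = −7.61451; K_2 = 60.78445 − 3.205×(2.44 + 20.89) = −13.9882.
Balance: K_1 − x×(3.205 − 2.899) = K_2, so x = (K_1 − K_2)/(3.205 − 2.899) = 6.37369/0.306 = 20.8 km.

20.8 km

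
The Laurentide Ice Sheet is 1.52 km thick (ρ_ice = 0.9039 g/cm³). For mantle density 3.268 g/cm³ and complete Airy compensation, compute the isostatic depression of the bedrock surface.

0.42 km

Isostatic balance requires: the ice load ρ_ice t is balanced by mantle displaced below, ρ_m s.
s = t ρ_ice / ρ_m = 1.52 km × 0.9039/3.268 = 0.42 km.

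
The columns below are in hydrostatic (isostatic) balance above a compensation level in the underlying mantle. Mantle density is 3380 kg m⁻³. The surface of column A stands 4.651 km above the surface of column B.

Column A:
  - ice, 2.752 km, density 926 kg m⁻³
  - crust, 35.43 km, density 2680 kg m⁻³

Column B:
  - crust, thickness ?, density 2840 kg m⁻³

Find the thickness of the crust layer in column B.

Take the compensation level at the base of the deeper column (depth z_c below the surface of column A) and equate Σ ρ_i t_i down to z_c; mantle fills any gap and the z_c terms cancel.
Column A: 2.752×926 + 35.43×2680 + (z_c − 38.182)×3380
Column B: 4.651×0 + x×2840 + (z_c − 4.651 − 0 − x)×3380
The z_c×3380 term appears on both sides and cancels. Collect the known terms of each column as K = Σ(ρt)_known − 3380 × (depth of known layers): K_A = 97500.752 − 3380×38.182 = −31554.408; K_B = 0 − 3380×(4.651 + 0) = −15720.38.
Balance: K_A = K_B − x×(3380 − 2840), so x = (K_B − K_A)/(3380 − 2840) = 15834/540 = 29.3 km.

29.3 km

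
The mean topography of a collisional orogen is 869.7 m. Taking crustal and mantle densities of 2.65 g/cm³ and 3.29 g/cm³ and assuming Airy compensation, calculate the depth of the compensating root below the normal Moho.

3600 m

Balancing pressure at the compensation depth: the weight of the topography is balanced by the buoyancy of the root, ρ_c h = (ρ_m − ρ_c) r.
r = h · ρ_c / (ρ_m − ρ_c) = 869.7 m × 2.65 / (3.29 − 2.65) = 3600 m.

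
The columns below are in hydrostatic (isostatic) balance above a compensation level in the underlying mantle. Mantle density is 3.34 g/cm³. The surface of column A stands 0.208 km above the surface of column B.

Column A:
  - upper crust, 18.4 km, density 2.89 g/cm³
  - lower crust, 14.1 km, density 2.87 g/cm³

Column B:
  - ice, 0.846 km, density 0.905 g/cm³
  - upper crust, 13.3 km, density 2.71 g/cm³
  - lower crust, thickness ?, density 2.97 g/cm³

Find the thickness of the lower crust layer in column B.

Take the compensation level at the base of the deeper column (depth z_c below the surface of column A) and equate Σ ρ_i t_i down to z_c; mantle fills any gap and the z_c terms cancel.
Column A: 18.4×2.89 + 14.1×2.87 + (z_c − 32.5)×3.34
Column B: 0.208×0 + 0.846×0.905 + 13.3×2.71 + x×2.97 + (z_c − 0.208 − 14.146 − x)×3.34
The z_c×3.34 term appears on both sides and cancels. Collect the known terms of each column as K = Σ(ρt)_known − 3.34 × (depth of known layers): K_A = 93.643 − 3.34×32.5 = −14.907; K_B = 36.80863 − 3.34×(0.208 + 14.146) = −11.13373.
Balance: K_A = K_B − x×(3.34 − 2.97), so x = (K_B − K_A)/(3.34 − 2.97) = 3.77327/0.37 = 10.2 km.

10.2 km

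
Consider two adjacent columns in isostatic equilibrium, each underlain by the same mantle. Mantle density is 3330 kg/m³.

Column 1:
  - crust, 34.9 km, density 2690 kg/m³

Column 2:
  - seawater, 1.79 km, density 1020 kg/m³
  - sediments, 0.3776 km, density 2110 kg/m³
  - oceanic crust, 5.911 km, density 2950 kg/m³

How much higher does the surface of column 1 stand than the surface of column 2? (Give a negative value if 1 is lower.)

4.65 km

For any compensation level in the mantle, the mantle terms cancel and isostasy reduces to e = (Σt_1 − Σt_2) − (Σ(ρt)_1 − Σ(ρt)_2) / ρ_m.
Σt_1 = 34.9 km; Σt_2 = 8.0786 km; Σ(ρt)_1 = 93881; Σ(ρt)_2 = 20059.986 (in km·kg/m³).
e = (34.9 − 8.0786) − (93881 − 20059.986) / 3330 = 4.65 km.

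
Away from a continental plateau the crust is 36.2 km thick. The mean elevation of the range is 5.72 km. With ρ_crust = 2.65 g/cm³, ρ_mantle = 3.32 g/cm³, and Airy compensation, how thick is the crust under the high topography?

64.5 km

Root depth r = h ρ_c / (ρ_m − ρ_c) = 5.72 km × 2.65 / 0.67 = 22.62 km.
Total thickness = T + h + r = 36.2 km + 5.72 km + 22.62 km = 64.5 km.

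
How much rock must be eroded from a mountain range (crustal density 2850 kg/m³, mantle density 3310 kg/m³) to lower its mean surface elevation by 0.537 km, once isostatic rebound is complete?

3.86 km

Net drop Δ = e − u = e − e ρ_c/ρ_m = e (ρ_m − ρ_c)/ρ_m.
e = Δ ρ_m/(ρ_m − ρ_c) = 0.537 km × 3310/460 = 3.86 km.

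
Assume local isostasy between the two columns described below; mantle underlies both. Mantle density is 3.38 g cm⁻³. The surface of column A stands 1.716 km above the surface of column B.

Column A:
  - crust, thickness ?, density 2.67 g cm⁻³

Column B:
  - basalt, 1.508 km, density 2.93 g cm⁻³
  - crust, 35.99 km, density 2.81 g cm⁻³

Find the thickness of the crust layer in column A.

38 km

Take the compensation level at the base of the deeper column (depth z_c below the surface of column A) and equate Σ ρ_i t_i down to z_c; mantle fills any gap and the z_c terms cancel.
Column A: x×2.67 + (z_c − 0 − x)×3.38
Column B: 1.716×0 + 1.508×2.93 + 35.99×2.81 + (z_c − 1.716 − 37.498)×3.38
The z_c×3.38 term appears on both sides and cancels. Collect the known terms of each column as K = Σ(ρt)_known − 3.38 × (depth of known layers): K_A = 0 − 3.38×0 = 0; K_B = 105.55034 − 3.38×(1.716 + 37.498) = −26.99298.
Balance: K_A − x×(3.38 − 2.67) = K_B, so x = (K_A − K_B)/(3.38 − 2.67) = 26.993/0.71 = 38 km.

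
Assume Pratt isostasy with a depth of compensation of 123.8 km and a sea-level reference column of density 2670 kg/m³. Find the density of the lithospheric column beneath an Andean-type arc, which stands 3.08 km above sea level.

Pratt balance: ρ_ref D = ρ (D + h).
ρ = ρ_ref D/(D + h) = 2670 × 123.8 km/(123.8 km + 3.08 km) = 2610 kg/m³.

2610 kg/m³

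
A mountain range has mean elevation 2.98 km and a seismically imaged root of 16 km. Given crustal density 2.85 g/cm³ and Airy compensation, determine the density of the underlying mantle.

3.38 g/cm³

Airy balance: ρ_c h = (ρ_m − ρ_c) r → ρ_m = ρ_c (1 + h/r).
ρ_m = 2.85 × (1 + 2.98 km/16 km) = 3.38 g/cm³.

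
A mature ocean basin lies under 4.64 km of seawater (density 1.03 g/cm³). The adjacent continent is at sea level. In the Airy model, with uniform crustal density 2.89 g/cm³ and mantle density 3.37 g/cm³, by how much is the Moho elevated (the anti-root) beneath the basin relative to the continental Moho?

Equating mass per unit area of the two columns: replacing crust with seawater at the top is compensated by replacing crust with mantle at the base: d (ρ_c − ρ_w) = a (ρ_m − ρ_c).
a = d (ρ_c − ρ_w)/(ρ_m − ρ_c) = 4.64 km × 1.86/0.48 = 18 km.

18 km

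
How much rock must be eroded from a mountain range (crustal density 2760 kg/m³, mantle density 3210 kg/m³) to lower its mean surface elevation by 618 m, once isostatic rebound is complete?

4410 m

Net drop Δ = e − u = e − e ρ_c/ρ_m = e (ρ_m − ρ_c)/ρ_m.
e = Δ ρ_m/(ρ_m − ρ_c) = 618 m × 3210/450 = 4410 m.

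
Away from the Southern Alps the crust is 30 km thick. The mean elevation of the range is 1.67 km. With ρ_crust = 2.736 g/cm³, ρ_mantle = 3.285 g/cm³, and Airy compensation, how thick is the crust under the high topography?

Root depth r = h ρ_c / (ρ_m − ρ_c) = 1.67 km × 2.736 / 0.549 = 8.323 km.
Total thickness = T + h + r = 30 km + 1.67 km + 8.323 km = 40 km.

40 km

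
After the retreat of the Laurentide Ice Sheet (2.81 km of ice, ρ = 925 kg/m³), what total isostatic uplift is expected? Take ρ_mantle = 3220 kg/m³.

0.807 km

Removing the load lets mantle flow back in; uplift u satisfies ρ_ice t = ρ_m u.
u = t ρ_ice/ρ_m = 2.81 km × 925/3220 = 0.807 km.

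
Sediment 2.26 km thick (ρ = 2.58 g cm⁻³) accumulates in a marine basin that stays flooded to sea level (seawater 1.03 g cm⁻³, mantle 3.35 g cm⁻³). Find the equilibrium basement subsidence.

1.51 km

Submarine loading: the sediment displaces seawater, and the subsidence is in turn flooded, so s (ρ_m − ρ_w) = t (ρ_sed − ρ_w).
s = 2.26 km × (2.58 − 1.03) / (3.35 − 1.03) = 1.51 km.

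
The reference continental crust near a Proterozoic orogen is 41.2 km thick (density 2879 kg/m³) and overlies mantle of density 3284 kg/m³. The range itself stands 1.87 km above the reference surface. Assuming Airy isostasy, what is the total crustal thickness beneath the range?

Root depth r = h ρ_c / (ρ_m − ρ_c) = 1.87 km × 2879 / 405 = 13.29 km.
Total thickness = T + h + r = 41.2 km + 1.87 km + 13.29 km = 56.4 km.

56.4 km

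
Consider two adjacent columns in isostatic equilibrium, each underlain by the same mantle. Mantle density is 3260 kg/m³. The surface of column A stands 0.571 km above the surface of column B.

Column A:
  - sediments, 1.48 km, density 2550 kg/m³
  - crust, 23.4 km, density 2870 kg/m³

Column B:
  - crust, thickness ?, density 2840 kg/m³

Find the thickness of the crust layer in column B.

19.8 km

Take the compensation level at the base of the deeper column (depth z_c below the surface of column A) and equate Σ ρ_i t_i down to z_c; mantle fills any gap and the z_c terms cancel.
Column A: 1.48×2550 + 23.4×2870 + (z_c − 24.88)×3260
Column B: 0.571×0 + x×2840 + (z_c − 0.571 − 0 − x)×3260
The z_c×3260 term appears on both sides and cancels. Collect the known terms of each column as K = Σ(ρt)_known − 3260 × (depth of known layers): K_A = 70932 − 3260×24.88 = −10176.8; K_B = 0 − 3260×(0.571 + 0) = −1861.46.
Balance: K_A = K_B − x×(3260 − 2840), so x = (K_B − K_A)/(3260 − 2840) = 8315.34/420 = 19.8 km.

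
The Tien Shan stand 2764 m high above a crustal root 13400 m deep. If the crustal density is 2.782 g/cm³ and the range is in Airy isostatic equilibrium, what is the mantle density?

3.36 g/cm³

Airy balance: ρ_c h = (ρ_m − ρ_c) r → ρ_m = ρ_c (1 + h/r).
ρ_m = 2.782 × (1 + 2764 m/13400 m) = 3.36 g/cm³.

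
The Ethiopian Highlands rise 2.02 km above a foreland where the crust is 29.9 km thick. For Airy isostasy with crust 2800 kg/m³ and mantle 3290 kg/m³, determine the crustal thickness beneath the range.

43.5 km

Root depth r = h ρ_c / (ρ_m − ρ_c) = 2.02 km × 2800 / 490 = 11.54 km.
Total thickness = T + h + r = 29.9 km + 2.02 km + 11.54 km = 43.5 km.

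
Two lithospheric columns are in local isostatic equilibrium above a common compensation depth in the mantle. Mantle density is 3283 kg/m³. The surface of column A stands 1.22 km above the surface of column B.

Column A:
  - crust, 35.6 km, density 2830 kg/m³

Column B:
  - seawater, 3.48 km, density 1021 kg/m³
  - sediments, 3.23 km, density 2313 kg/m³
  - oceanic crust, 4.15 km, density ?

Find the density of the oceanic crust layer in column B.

Take the compensation level at the base of the deeper column (depth z_c below the surface of column A) and equate Σ ρ_i t_i down to z_c; mantle fills any gap and the z_c terms cancel.
Column A: 35.6×2830 + (z_c − 35.6)×3283
Column B: 1.22×0 + 3.48×1021 + 3.23×2313 + 4.15×ρ + (z_c − 1.22 − 10.86)×3283
The z_c×3283 term appears on both sides and cancels. Collect the known terms of each column as K = Σ(ρt)_known − 3283 × (depth of known layers): K_A = 100748 − 3283×35.6 = −16126.8; K_B = 11024.07 − 3283×(1.22 + 10.86) = −28634.57.
Balance: K_A = K_B + 4.15×ρ, so ρ = (K_A − K_B)/4.15 = 12507.8/4.15 = 3010 kg/m³.

3010 kg/m³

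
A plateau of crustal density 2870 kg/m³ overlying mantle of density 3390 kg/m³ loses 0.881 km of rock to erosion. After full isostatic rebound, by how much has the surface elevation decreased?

0.135 km

Rebound u = e ρ_c/ρ_m = 0.881 km × 2870/3390 = 0.7459 km.
Net surface drop = e − u = 0.881 km − 0.7459 km = e (ρ_m − ρ_c)/ρ_m = 0.135 km.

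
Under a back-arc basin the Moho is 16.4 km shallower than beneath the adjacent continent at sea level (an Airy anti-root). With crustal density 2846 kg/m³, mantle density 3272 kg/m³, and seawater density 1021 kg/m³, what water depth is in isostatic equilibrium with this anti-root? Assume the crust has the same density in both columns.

Replacing a thickness d of crust by seawater at the top must be balanced by replacing crust with mantle at the base: d (ρ_c − ρ_w) = a (ρ_m − ρ_c).
d = a (ρ_m − ρ_c)/(ρ_c − ρ_w) = 16.4 km × 426/1825 = 3.83 km.

3.83 km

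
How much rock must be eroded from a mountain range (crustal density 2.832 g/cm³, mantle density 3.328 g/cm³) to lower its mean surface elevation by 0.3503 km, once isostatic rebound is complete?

Net drop Δ = e − u = e − e ρ_c/ρ_m = e (ρ_m − ρ_c)/ρ_m.
e = Δ ρ_m/(ρ_m − ρ_c) = 0.3503 km × 3.328/0.496 = 2.35 km.

2.35 km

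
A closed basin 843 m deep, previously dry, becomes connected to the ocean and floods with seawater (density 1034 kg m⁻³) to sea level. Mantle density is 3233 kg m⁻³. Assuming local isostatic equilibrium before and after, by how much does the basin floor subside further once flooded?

396 m

After flooding the water column is d + s deep. Its weight must equal the weight of mantle displaced by the extra subsidence s: (d + s) ρ_w = s ρ_m.
s = d ρ_w / (ρ_m − ρ_w) = 843 m × 1034/(3233 − 1034) = 396 m.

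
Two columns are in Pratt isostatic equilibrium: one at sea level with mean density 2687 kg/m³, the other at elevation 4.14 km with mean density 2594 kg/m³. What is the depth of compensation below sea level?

ρ_ref D = ρ (D + h) → D (ρ_ref − ρ) = ρ h.
D = ρ h/(ρ_ref − ρ) = 2594 × 4.14 km/(2687 − 2594) = 115 km.

115 km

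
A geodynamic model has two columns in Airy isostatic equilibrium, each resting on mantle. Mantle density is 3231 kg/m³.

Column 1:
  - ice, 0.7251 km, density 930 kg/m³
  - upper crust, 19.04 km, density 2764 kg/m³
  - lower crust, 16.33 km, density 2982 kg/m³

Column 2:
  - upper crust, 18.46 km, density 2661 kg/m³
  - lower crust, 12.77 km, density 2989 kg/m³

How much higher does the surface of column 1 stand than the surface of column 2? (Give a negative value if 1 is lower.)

0.314 km

For any compensation level in the mantle, the mantle terms cancel and isostasy reduces to e = (Σt_1 − Σt_2) − (Σ(ρt)_1 − Σ(ρt)_2) / ρ_m.
Σt_1 = 36.0951 km; Σt_2 = 31.23 km; Σ(ρt)_1 = 101996.963; Σ(ρt)_2 = 87291.59 (in km·kg/m³).
e = (36.0951 − 31.23) − (101996.963 − 87291.59) / 3231 = 0.314 km.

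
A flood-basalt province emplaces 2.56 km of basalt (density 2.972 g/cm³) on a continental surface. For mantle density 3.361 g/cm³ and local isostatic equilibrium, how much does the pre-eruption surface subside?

Subaerial loading: s = t ρ_load / ρ_m.
s = 2.56 km × 2.972/3.361 = 2.26 km.

2.26 km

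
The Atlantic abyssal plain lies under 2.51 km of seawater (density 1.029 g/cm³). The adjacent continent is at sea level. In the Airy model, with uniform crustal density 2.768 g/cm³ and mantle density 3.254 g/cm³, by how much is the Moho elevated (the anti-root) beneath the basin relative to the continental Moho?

In Airy isostatic equilibrium: replacing crust with seawater at the top is compensated by replacing crust with mantle at the base: d (ρ_c − ρ_w) = a (ρ_m − ρ_c).
a = d (ρ_c − ρ_w)/(ρ_m − ρ_c) = 2.51 km × 1.739/0.486 = 8.98 km.

8.98 km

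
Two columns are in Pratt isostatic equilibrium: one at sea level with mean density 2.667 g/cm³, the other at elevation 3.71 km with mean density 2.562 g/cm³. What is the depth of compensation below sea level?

ρ_ref D = ρ (D + h) → D (ρ_ref − ρ) = ρ h.
D = ρ h/(ρ_ref − ρ) = 2.562 × 3.71 km/(2.667 − 2.562) = 90.5 km.

90.5 km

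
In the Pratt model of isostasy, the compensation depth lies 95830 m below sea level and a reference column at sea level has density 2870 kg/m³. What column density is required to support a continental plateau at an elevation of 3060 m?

2780 kg/m³

Pratt balance: ρ_ref D = ρ (D + h).
ρ = ρ_ref D/(D + h) = 2870 × 95830 m/(95830 m + 3060 m) = 2780 kg/m³.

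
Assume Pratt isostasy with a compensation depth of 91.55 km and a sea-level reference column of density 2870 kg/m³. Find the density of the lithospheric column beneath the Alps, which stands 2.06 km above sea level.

2810 kg/m³

Pratt balance: ρ_ref D = ρ (D + h).
ρ = ρ_ref D/(D + h) = 2870 × 91.55 km/(91.55 km + 2.06 km) = 2810 kg/m³.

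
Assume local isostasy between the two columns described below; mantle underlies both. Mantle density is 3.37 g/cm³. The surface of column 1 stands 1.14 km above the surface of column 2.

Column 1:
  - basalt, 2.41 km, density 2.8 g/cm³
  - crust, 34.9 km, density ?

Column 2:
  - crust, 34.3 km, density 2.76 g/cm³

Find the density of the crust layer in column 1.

2.7 g/cm³

Take the compensation level at the base of the deeper column (depth z_c below the surface of column 1) and equate Σ ρ_i t_i down to z_c; mantle fills any gap and the z_c terms cancel.
Column 1: 2.41×2.8 + 34.9×ρ + (z_c − 37.31)×3.37
Column 2: 1.14×0 + 34.3×2.76 + (z_c − 1.14 − 34.3)×3.37
The z_c×3.37 term appears on both sides and cancels. Collect the known terms of each column as K = Σ(ρt)_known − 3.37 × (depth of known layers): K_1 = 6.748 − 3.37×37.31 = −118.9867; K_2 = 94.668 − 3.37×(1.14 + 34.3) = −24.7648.
Balance: K_1 + 34.9×ρ = K_2, so ρ = (K_2 − K_1)/34.9 = 94.2219/34.9 = 2.7 g/cm³.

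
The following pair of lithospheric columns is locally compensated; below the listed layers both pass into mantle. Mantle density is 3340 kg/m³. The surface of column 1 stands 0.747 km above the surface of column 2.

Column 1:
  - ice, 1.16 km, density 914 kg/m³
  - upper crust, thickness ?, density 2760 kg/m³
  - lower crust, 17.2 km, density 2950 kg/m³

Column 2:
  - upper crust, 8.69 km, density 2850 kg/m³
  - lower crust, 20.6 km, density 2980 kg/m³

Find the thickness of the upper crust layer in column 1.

Take the compensation level at the base of the deeper column (depth z_c below the surface of column 1) and equate Σ ρ_i t_i down to z_c; mantle fills any gap and the z_c terms cancel.
Column 1: 1.16×914 + x×2760 + 17.2×2950 + (z_c − 18.36 − x)×3340
Column 2: 0.747×0 + 8.69×2850 + 20.6×2980 + (z_c − 0.747 − 29.29)×3340
The z_c×3340 term appears on both sides and cancels. Collect the known terms of each column as K = Σ(ρt)_known − 3340 × (depth of known layers): K_1 = 51800.24 − 3340×18.36 = −9522.16; K_2 = 86154.5 − 3340×(0.747 + 29.29) = −14169.08.
Balance: K_1 − x×(3340 − 2760) = K_2, so x = (K_1 − K_2)/(3340 − 2760) = 4646.92/580 = 8.01 km.

8.01 km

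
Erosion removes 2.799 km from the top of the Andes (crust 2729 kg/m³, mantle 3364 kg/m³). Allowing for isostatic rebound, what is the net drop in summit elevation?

0.528 km

Rebound u = e ρ_c/ρ_m = 2.799 km × 2729/3364 = 2.271 km.
Net surface drop = e − u = 2.799 km − 2.271 km = e (ρ_m − ρ_c)/ρ_m = 0.528 km.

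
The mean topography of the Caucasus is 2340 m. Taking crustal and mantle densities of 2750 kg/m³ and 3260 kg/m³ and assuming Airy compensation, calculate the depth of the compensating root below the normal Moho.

12600 m

Balancing pressure at the compensation depth: the weight of the topography is balanced by the buoyancy of the root, ρ_c h = (ρ_m − ρ_c) r.
r = h · ρ_c / (ρ_m − ρ_c) = 2340 m × 2750 / (3260 − 2750) = 12600 m.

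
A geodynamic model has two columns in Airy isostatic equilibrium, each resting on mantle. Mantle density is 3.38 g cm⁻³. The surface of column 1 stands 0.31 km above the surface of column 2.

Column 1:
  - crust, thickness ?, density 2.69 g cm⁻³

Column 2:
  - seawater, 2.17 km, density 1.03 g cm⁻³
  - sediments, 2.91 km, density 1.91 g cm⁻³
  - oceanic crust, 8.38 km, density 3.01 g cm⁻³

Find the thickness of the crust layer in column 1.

Take the compensation level at the base of the deeper column (depth z_c below the surface of column 1) and equate Σ ρ_i t_i down to z_c; mantle fills any gap and the z_c terms cancel.
Column 1: x×2.69 + (z_c − 0 − x)×3.38
Column 2: 0.31×0 + 2.17×1.03 + 2.91×1.91 + 8.38×3.01 + (z_c − 0.31 − 13.46)×3.38
The z_c×3.38 term appears on both sides and cancels. Collect the known terms of each column as K = Σ(ρt)_known − 3.38 × (depth of known layers): K_1 = 0 − 3.38×0 = 0; K_2 = 33.017 − 3.38×(0.31 + 13.46) = −13.5256.
Balance: K_1 − x×(3.38 − 2.69) = K_2, so x = (K_1 − K_2)/(3.38 − 2.69) = 13.5256/0.69 = 19.6 km.

19.6 km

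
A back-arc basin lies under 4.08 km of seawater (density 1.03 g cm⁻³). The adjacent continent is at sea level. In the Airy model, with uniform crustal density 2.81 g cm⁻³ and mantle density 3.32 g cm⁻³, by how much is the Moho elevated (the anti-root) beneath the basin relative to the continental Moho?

14.2 km

Equating mass per unit area of the two columns: replacing crust with seawater at the top is compensated by replacing crust with mantle at the base: d (ρ_c − ρ_w) = a (ρ_m − ρ_c).
a = d (ρ_c − ρ_w)/(ρ_m − ρ_c) = 4.08 km × 1.78/0.51 = 14.2 km.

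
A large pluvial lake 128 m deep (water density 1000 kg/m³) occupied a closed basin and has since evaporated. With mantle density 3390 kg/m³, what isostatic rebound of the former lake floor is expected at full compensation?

u = d ρ_w/ρ_m = 128 m × 1000/3390 = 37.8 m.

37.8 m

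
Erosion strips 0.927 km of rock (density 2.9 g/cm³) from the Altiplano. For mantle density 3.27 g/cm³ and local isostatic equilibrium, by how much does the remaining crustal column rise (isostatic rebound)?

0.822 km

Unloading: uplift u = e ρ_c/ρ_m = 0.927 km × 2.9/3.27 = 0.822 km.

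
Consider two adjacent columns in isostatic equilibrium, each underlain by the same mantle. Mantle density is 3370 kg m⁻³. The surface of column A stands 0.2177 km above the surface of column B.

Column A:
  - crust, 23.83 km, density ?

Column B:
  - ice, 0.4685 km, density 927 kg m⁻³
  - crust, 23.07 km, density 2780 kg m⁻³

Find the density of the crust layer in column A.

2720 kg m⁻³

Take the compensation level at the base of the deeper column (depth z_c below the surface of column A) and equate Σ ρ_i t_i down to z_c; mantle fills any gap and the z_c terms cancel.
Column A: 23.83×ρ + (z_c − 23.83)×3370
Column B: 0.2177×0 + 0.4685×927 + 23.07×2780 + (z_c − 0.2177 − 23.5385)×3370
The z_c×3370 term appears on both sides and cancels. Collect the known terms of each column as K = Σ(ρt)_known − 3370 × (depth of known layers): K_A = 0 − 3370×23.83 = −80307.1; K_B = 64568.8995 − 3370×(0.2177 + 23.5385) = −15489.4945.
Balance: K_A + 23.83×ρ = K_B, so ρ = (K_B − K_A)/23.83 = 64817.6/23.83 = 2720 kg m⁻³.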